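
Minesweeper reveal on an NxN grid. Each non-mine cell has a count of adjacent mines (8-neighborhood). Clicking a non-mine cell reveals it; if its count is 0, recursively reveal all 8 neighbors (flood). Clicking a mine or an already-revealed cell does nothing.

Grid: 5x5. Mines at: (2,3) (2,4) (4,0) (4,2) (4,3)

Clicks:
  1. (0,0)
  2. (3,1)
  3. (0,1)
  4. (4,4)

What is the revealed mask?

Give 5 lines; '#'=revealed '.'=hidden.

Click 1 (0,0) count=0: revealed 16 new [(0,0) (0,1) (0,2) (0,3) (0,4) (1,0) (1,1) (1,2) (1,3) (1,4) (2,0) (2,1) (2,2) (3,0) (3,1) (3,2)] -> total=16
Click 2 (3,1) count=2: revealed 0 new [(none)] -> total=16
Click 3 (0,1) count=0: revealed 0 new [(none)] -> total=16
Click 4 (4,4) count=1: revealed 1 new [(4,4)] -> total=17

Answer: #####
#####
###..
###..
....#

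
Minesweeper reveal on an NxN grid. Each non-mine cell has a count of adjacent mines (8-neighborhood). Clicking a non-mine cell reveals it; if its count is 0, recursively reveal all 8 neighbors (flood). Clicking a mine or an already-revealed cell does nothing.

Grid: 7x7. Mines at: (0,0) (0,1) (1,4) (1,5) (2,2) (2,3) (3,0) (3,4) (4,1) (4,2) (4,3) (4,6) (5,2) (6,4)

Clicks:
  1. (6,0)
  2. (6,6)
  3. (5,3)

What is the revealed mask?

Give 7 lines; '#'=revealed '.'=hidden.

Answer: .......
.......
.......
.......
.......
##.#.##
##...##

Derivation:
Click 1 (6,0) count=0: revealed 4 new [(5,0) (5,1) (6,0) (6,1)] -> total=4
Click 2 (6,6) count=0: revealed 4 new [(5,5) (5,6) (6,5) (6,6)] -> total=8
Click 3 (5,3) count=4: revealed 1 new [(5,3)] -> total=9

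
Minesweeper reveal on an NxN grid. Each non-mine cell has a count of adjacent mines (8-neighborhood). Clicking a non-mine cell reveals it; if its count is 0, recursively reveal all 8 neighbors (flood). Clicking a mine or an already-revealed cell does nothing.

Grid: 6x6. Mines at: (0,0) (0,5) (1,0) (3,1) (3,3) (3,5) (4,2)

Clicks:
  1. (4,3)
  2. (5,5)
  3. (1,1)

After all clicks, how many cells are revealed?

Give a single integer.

Click 1 (4,3) count=2: revealed 1 new [(4,3)] -> total=1
Click 2 (5,5) count=0: revealed 5 new [(4,4) (4,5) (5,3) (5,4) (5,5)] -> total=6
Click 3 (1,1) count=2: revealed 1 new [(1,1)] -> total=7

Answer: 7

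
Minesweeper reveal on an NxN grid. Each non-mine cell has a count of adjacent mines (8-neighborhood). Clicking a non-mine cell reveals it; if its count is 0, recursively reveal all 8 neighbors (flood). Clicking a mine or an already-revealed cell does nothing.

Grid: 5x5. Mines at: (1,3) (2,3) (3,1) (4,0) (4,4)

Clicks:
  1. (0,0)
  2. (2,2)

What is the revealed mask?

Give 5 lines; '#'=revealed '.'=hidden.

Click 1 (0,0) count=0: revealed 9 new [(0,0) (0,1) (0,2) (1,0) (1,1) (1,2) (2,0) (2,1) (2,2)] -> total=9
Click 2 (2,2) count=3: revealed 0 new [(none)] -> total=9

Answer: ###..
###..
###..
.....
.....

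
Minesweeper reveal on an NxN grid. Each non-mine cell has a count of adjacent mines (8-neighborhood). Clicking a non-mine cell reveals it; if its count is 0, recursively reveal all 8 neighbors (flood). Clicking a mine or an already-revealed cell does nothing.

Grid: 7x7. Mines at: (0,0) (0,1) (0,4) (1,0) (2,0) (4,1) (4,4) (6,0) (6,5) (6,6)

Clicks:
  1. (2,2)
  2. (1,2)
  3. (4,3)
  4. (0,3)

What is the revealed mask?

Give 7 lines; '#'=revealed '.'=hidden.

Answer: ...#.##
.######
.######
.######
...#.##
.....##
.......

Derivation:
Click 1 (2,2) count=0: revealed 24 new [(0,5) (0,6) (1,1) (1,2) (1,3) (1,4) (1,5) (1,6) (2,1) (2,2) (2,3) (2,4) (2,5) (2,6) (3,1) (3,2) (3,3) (3,4) (3,5) (3,6) (4,5) (4,6) (5,5) (5,6)] -> total=24
Click 2 (1,2) count=1: revealed 0 new [(none)] -> total=24
Click 3 (4,3) count=1: revealed 1 new [(4,3)] -> total=25
Click 4 (0,3) count=1: revealed 1 new [(0,3)] -> total=26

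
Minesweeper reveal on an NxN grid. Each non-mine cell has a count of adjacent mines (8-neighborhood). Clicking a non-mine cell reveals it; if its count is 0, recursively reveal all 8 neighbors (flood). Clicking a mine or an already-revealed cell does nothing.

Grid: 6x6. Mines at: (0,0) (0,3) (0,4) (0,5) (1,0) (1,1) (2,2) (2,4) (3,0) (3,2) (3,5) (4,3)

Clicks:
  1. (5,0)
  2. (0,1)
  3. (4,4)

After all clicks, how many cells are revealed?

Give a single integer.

Click 1 (5,0) count=0: revealed 6 new [(4,0) (4,1) (4,2) (5,0) (5,1) (5,2)] -> total=6
Click 2 (0,1) count=3: revealed 1 new [(0,1)] -> total=7
Click 3 (4,4) count=2: revealed 1 new [(4,4)] -> total=8

Answer: 8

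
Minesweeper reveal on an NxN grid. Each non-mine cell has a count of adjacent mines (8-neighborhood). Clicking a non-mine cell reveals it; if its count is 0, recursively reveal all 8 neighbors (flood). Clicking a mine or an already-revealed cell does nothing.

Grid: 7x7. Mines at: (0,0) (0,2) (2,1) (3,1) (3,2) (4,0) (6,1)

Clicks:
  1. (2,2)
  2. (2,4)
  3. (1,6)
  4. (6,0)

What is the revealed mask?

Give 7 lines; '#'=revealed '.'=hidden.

Answer: ...####
...####
..#####
...####
..#####
..#####
#.#####

Derivation:
Click 1 (2,2) count=3: revealed 1 new [(2,2)] -> total=1
Click 2 (2,4) count=0: revealed 31 new [(0,3) (0,4) (0,5) (0,6) (1,3) (1,4) (1,5) (1,6) (2,3) (2,4) (2,5) (2,6) (3,3) (3,4) (3,5) (3,6) (4,2) (4,3) (4,4) (4,5) (4,6) (5,2) (5,3) (5,4) (5,5) (5,6) (6,2) (6,3) (6,4) (6,5) (6,6)] -> total=32
Click 3 (1,6) count=0: revealed 0 new [(none)] -> total=32
Click 4 (6,0) count=1: revealed 1 new [(6,0)] -> total=33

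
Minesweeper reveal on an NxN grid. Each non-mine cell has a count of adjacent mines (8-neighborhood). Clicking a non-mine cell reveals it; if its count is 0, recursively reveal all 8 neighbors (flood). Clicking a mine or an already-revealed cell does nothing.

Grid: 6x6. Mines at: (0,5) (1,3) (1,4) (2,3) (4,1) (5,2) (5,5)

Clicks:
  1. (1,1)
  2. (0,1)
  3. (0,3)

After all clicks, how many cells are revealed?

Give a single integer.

Click 1 (1,1) count=0: revealed 12 new [(0,0) (0,1) (0,2) (1,0) (1,1) (1,2) (2,0) (2,1) (2,2) (3,0) (3,1) (3,2)] -> total=12
Click 2 (0,1) count=0: revealed 0 new [(none)] -> total=12
Click 3 (0,3) count=2: revealed 1 new [(0,3)] -> total=13

Answer: 13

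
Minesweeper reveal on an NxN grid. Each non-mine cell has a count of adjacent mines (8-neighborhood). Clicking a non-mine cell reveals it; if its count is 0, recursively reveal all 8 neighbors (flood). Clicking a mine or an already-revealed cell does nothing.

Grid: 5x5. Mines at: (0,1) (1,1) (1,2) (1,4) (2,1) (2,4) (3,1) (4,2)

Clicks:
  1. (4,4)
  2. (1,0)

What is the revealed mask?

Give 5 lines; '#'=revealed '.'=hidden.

Answer: .....
#....
.....
...##
...##

Derivation:
Click 1 (4,4) count=0: revealed 4 new [(3,3) (3,4) (4,3) (4,4)] -> total=4
Click 2 (1,0) count=3: revealed 1 new [(1,0)] -> total=5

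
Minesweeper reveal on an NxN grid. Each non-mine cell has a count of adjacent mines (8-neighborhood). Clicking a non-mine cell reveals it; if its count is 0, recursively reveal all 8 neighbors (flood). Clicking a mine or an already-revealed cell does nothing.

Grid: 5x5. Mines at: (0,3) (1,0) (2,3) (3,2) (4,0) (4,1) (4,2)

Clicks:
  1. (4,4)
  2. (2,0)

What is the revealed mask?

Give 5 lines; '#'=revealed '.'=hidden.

Answer: .....
.....
#....
...##
...##

Derivation:
Click 1 (4,4) count=0: revealed 4 new [(3,3) (3,4) (4,3) (4,4)] -> total=4
Click 2 (2,0) count=1: revealed 1 new [(2,0)] -> total=5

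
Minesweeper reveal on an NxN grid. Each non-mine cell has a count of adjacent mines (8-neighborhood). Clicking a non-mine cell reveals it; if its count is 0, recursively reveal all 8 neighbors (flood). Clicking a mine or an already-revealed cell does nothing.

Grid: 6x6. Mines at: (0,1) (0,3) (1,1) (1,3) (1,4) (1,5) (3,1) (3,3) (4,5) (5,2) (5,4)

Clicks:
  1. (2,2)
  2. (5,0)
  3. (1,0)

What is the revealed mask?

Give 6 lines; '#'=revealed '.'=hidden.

Answer: ......
#.....
..#...
......
##....
##....

Derivation:
Click 1 (2,2) count=4: revealed 1 new [(2,2)] -> total=1
Click 2 (5,0) count=0: revealed 4 new [(4,0) (4,1) (5,0) (5,1)] -> total=5
Click 3 (1,0) count=2: revealed 1 new [(1,0)] -> total=6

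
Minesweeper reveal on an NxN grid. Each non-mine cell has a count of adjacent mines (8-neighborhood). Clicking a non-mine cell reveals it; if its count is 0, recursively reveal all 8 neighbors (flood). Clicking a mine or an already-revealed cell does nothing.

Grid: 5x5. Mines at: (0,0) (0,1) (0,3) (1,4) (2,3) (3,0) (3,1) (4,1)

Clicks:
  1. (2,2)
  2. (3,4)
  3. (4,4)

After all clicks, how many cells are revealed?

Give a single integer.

Answer: 7

Derivation:
Click 1 (2,2) count=2: revealed 1 new [(2,2)] -> total=1
Click 2 (3,4) count=1: revealed 1 new [(3,4)] -> total=2
Click 3 (4,4) count=0: revealed 5 new [(3,2) (3,3) (4,2) (4,3) (4,4)] -> total=7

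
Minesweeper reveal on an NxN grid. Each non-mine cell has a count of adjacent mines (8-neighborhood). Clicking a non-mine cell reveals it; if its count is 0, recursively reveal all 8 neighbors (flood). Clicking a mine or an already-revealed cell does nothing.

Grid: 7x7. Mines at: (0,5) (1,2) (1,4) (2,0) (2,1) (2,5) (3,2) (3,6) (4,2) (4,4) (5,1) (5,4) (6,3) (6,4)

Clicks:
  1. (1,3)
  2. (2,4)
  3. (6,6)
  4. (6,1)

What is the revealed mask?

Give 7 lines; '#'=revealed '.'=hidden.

Click 1 (1,3) count=2: revealed 1 new [(1,3)] -> total=1
Click 2 (2,4) count=2: revealed 1 new [(2,4)] -> total=2
Click 3 (6,6) count=0: revealed 6 new [(4,5) (4,6) (5,5) (5,6) (6,5) (6,6)] -> total=8
Click 4 (6,1) count=1: revealed 1 new [(6,1)] -> total=9

Answer: .......
...#...
....#..
.......
.....##
.....##
.#...##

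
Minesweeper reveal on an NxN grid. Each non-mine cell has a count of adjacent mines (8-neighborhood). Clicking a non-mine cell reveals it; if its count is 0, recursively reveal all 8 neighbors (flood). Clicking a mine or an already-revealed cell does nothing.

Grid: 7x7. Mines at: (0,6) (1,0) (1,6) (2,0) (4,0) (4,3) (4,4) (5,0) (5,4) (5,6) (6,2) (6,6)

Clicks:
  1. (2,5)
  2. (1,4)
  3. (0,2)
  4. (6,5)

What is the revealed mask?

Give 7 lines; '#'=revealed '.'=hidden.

Click 1 (2,5) count=1: revealed 1 new [(2,5)] -> total=1
Click 2 (1,4) count=0: revealed 19 new [(0,1) (0,2) (0,3) (0,4) (0,5) (1,1) (1,2) (1,3) (1,4) (1,5) (2,1) (2,2) (2,3) (2,4) (3,1) (3,2) (3,3) (3,4) (3,5)] -> total=20
Click 3 (0,2) count=0: revealed 0 new [(none)] -> total=20
Click 4 (6,5) count=3: revealed 1 new [(6,5)] -> total=21

Answer: .#####.
.#####.
.#####.
.#####.
.......
.......
.....#.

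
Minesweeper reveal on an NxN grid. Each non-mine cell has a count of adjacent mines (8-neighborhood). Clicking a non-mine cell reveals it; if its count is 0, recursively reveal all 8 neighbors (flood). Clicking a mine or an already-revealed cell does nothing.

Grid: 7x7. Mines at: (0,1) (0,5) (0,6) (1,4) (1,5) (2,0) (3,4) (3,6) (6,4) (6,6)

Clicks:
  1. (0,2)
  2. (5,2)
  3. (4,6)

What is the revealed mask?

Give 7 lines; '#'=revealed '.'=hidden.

Answer: ..#....
.###...
.###...
####...
####..#
####...
####...

Derivation:
Click 1 (0,2) count=1: revealed 1 new [(0,2)] -> total=1
Click 2 (5,2) count=0: revealed 22 new [(1,1) (1,2) (1,3) (2,1) (2,2) (2,3) (3,0) (3,1) (3,2) (3,3) (4,0) (4,1) (4,2) (4,3) (5,0) (5,1) (5,2) (5,3) (6,0) (6,1) (6,2) (6,3)] -> total=23
Click 3 (4,6) count=1: revealed 1 new [(4,6)] -> total=24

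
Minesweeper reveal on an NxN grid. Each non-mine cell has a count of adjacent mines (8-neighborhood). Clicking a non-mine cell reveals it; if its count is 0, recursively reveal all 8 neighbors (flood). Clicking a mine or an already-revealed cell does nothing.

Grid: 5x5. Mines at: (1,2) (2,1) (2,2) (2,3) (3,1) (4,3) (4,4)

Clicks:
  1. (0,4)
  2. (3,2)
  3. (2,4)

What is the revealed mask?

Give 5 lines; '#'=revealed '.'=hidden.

Answer: ...##
...##
....#
..#..
.....

Derivation:
Click 1 (0,4) count=0: revealed 4 new [(0,3) (0,4) (1,3) (1,4)] -> total=4
Click 2 (3,2) count=5: revealed 1 new [(3,2)] -> total=5
Click 3 (2,4) count=1: revealed 1 new [(2,4)] -> total=6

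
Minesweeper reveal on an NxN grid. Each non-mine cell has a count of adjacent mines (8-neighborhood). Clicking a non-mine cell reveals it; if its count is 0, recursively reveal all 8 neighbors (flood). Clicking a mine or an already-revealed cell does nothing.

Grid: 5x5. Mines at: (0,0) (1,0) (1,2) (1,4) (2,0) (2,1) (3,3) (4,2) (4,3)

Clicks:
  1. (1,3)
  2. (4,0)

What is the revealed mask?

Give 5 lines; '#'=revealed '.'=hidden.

Click 1 (1,3) count=2: revealed 1 new [(1,3)] -> total=1
Click 2 (4,0) count=0: revealed 4 new [(3,0) (3,1) (4,0) (4,1)] -> total=5

Answer: .....
...#.
.....
##...
##...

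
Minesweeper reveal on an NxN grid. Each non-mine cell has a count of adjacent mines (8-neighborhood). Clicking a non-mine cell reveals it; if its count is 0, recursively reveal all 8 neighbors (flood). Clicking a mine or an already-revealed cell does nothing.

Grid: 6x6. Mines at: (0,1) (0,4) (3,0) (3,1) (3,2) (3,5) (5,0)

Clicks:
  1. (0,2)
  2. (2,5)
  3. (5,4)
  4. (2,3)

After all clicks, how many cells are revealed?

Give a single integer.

Click 1 (0,2) count=1: revealed 1 new [(0,2)] -> total=1
Click 2 (2,5) count=1: revealed 1 new [(2,5)] -> total=2
Click 3 (5,4) count=0: revealed 10 new [(4,1) (4,2) (4,3) (4,4) (4,5) (5,1) (5,2) (5,3) (5,4) (5,5)] -> total=12
Click 4 (2,3) count=1: revealed 1 new [(2,3)] -> total=13

Answer: 13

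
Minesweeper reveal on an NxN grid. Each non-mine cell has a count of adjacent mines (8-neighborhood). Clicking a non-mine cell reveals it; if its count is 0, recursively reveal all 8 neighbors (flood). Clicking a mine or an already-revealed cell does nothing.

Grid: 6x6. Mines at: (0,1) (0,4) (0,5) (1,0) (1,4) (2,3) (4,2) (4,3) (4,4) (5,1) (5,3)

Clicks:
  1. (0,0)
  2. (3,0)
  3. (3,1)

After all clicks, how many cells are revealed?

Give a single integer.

Answer: 7

Derivation:
Click 1 (0,0) count=2: revealed 1 new [(0,0)] -> total=1
Click 2 (3,0) count=0: revealed 6 new [(2,0) (2,1) (3,0) (3,1) (4,0) (4,1)] -> total=7
Click 3 (3,1) count=1: revealed 0 new [(none)] -> total=7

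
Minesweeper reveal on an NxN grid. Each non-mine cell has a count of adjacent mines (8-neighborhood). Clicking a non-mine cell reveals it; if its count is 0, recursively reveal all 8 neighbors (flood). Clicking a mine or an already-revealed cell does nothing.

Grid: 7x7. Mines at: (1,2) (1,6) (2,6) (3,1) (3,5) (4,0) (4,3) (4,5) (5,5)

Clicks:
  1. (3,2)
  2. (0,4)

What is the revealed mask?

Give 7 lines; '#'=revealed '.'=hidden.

Answer: ...###.
...###.
...###.
..#....
.......
.......
.......

Derivation:
Click 1 (3,2) count=2: revealed 1 new [(3,2)] -> total=1
Click 2 (0,4) count=0: revealed 9 new [(0,3) (0,4) (0,5) (1,3) (1,4) (1,5) (2,3) (2,4) (2,5)] -> total=10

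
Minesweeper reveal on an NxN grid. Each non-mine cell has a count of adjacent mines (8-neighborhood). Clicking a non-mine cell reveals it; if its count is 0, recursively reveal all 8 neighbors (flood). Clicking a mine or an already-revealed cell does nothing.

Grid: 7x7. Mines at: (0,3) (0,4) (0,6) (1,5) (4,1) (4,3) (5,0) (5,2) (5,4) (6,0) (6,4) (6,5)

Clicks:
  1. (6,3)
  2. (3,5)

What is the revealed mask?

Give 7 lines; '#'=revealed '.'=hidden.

Answer: .......
.......
....###
....###
....###
.....##
...#...

Derivation:
Click 1 (6,3) count=3: revealed 1 new [(6,3)] -> total=1
Click 2 (3,5) count=0: revealed 11 new [(2,4) (2,5) (2,6) (3,4) (3,5) (3,6) (4,4) (4,5) (4,6) (5,5) (5,6)] -> total=12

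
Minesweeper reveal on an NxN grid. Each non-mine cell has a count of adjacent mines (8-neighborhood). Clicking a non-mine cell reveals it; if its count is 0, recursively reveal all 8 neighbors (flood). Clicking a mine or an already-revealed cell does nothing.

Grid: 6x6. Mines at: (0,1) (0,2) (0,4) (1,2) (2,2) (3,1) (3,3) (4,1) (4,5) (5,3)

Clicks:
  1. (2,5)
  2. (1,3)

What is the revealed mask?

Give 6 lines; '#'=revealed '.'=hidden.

Answer: ......
...###
....##
....##
......
......

Derivation:
Click 1 (2,5) count=0: revealed 6 new [(1,4) (1,5) (2,4) (2,5) (3,4) (3,5)] -> total=6
Click 2 (1,3) count=4: revealed 1 new [(1,3)] -> total=7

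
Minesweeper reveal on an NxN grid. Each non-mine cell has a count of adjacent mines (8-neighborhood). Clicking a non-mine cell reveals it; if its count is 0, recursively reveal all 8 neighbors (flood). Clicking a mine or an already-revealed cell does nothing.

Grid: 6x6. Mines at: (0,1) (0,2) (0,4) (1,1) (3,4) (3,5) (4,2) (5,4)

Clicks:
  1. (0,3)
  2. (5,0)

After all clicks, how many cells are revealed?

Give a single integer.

Click 1 (0,3) count=2: revealed 1 new [(0,3)] -> total=1
Click 2 (5,0) count=0: revealed 8 new [(2,0) (2,1) (3,0) (3,1) (4,0) (4,1) (5,0) (5,1)] -> total=9

Answer: 9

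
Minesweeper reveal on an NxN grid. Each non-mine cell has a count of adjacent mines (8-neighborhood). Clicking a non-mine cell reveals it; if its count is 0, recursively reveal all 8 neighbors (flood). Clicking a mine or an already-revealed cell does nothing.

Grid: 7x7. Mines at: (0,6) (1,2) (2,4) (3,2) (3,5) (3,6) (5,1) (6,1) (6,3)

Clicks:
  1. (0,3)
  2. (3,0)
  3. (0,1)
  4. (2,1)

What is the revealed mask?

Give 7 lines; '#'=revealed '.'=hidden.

Answer: ##.#...
##.....
##.....
##.....
##.....
.......
.......

Derivation:
Click 1 (0,3) count=1: revealed 1 new [(0,3)] -> total=1
Click 2 (3,0) count=0: revealed 10 new [(0,0) (0,1) (1,0) (1,1) (2,0) (2,1) (3,0) (3,1) (4,0) (4,1)] -> total=11
Click 3 (0,1) count=1: revealed 0 new [(none)] -> total=11
Click 4 (2,1) count=2: revealed 0 new [(none)] -> total=11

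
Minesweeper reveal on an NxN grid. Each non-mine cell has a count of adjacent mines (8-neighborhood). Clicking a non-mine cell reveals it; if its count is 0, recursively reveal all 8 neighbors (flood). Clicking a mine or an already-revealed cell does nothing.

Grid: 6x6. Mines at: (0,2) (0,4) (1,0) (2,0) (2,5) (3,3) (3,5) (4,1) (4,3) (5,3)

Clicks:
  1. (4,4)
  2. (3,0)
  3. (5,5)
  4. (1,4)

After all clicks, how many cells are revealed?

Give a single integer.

Answer: 6

Derivation:
Click 1 (4,4) count=4: revealed 1 new [(4,4)] -> total=1
Click 2 (3,0) count=2: revealed 1 new [(3,0)] -> total=2
Click 3 (5,5) count=0: revealed 3 new [(4,5) (5,4) (5,5)] -> total=5
Click 4 (1,4) count=2: revealed 1 new [(1,4)] -> total=6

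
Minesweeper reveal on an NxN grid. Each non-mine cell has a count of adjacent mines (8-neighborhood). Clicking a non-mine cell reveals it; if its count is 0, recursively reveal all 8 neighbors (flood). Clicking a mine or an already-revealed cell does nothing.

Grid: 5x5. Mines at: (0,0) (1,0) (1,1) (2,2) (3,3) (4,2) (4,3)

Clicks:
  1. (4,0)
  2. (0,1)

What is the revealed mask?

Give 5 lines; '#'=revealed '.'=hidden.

Answer: .#...
.....
##...
##...
##...

Derivation:
Click 1 (4,0) count=0: revealed 6 new [(2,0) (2,1) (3,0) (3,1) (4,0) (4,1)] -> total=6
Click 2 (0,1) count=3: revealed 1 new [(0,1)] -> total=7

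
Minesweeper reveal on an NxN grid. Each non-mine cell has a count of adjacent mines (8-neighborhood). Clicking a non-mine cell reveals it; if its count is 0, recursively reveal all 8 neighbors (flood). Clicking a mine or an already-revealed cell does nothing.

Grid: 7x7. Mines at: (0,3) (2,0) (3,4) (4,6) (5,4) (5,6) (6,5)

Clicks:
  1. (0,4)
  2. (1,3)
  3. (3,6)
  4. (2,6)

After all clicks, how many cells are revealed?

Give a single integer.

Answer: 12

Derivation:
Click 1 (0,4) count=1: revealed 1 new [(0,4)] -> total=1
Click 2 (1,3) count=1: revealed 1 new [(1,3)] -> total=2
Click 3 (3,6) count=1: revealed 1 new [(3,6)] -> total=3
Click 4 (2,6) count=0: revealed 9 new [(0,5) (0,6) (1,4) (1,5) (1,6) (2,4) (2,5) (2,6) (3,5)] -> total=12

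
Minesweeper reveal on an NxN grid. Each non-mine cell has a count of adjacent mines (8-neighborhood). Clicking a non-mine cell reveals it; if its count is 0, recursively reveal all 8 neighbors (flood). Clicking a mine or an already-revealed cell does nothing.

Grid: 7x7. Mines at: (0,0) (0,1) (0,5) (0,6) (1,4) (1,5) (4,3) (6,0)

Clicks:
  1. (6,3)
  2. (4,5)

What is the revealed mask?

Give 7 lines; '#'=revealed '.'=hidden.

Click 1 (6,3) count=0: revealed 21 new [(2,4) (2,5) (2,6) (3,4) (3,5) (3,6) (4,4) (4,5) (4,6) (5,1) (5,2) (5,3) (5,4) (5,5) (5,6) (6,1) (6,2) (6,3) (6,4) (6,5) (6,6)] -> total=21
Click 2 (4,5) count=0: revealed 0 new [(none)] -> total=21

Answer: .......
.......
....###
....###
....###
.######
.######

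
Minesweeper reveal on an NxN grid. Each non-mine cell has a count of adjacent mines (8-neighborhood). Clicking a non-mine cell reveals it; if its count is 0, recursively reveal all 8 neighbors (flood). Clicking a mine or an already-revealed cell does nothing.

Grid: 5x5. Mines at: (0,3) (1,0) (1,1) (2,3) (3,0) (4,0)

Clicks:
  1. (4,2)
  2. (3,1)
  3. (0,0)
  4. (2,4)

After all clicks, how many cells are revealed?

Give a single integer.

Click 1 (4,2) count=0: revealed 8 new [(3,1) (3,2) (3,3) (3,4) (4,1) (4,2) (4,3) (4,4)] -> total=8
Click 2 (3,1) count=2: revealed 0 new [(none)] -> total=8
Click 3 (0,0) count=2: revealed 1 new [(0,0)] -> total=9
Click 4 (2,4) count=1: revealed 1 new [(2,4)] -> total=10

Answer: 10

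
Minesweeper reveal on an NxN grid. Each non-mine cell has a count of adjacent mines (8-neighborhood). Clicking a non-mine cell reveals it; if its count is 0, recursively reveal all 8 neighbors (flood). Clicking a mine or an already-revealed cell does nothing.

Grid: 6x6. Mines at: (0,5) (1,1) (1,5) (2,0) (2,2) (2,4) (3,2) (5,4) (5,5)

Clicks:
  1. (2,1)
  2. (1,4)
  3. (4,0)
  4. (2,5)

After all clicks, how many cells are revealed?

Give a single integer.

Answer: 13

Derivation:
Click 1 (2,1) count=4: revealed 1 new [(2,1)] -> total=1
Click 2 (1,4) count=3: revealed 1 new [(1,4)] -> total=2
Click 3 (4,0) count=0: revealed 10 new [(3,0) (3,1) (4,0) (4,1) (4,2) (4,3) (5,0) (5,1) (5,2) (5,3)] -> total=12
Click 4 (2,5) count=2: revealed 1 new [(2,5)] -> total=13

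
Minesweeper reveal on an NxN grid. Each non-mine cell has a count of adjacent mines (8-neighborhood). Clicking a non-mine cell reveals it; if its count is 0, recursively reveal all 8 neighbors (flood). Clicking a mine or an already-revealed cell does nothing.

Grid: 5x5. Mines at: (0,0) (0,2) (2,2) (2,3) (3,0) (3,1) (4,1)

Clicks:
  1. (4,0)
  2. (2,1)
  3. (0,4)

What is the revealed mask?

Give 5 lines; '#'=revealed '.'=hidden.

Click 1 (4,0) count=3: revealed 1 new [(4,0)] -> total=1
Click 2 (2,1) count=3: revealed 1 new [(2,1)] -> total=2
Click 3 (0,4) count=0: revealed 4 new [(0,3) (0,4) (1,3) (1,4)] -> total=6

Answer: ...##
...##
.#...
.....
#....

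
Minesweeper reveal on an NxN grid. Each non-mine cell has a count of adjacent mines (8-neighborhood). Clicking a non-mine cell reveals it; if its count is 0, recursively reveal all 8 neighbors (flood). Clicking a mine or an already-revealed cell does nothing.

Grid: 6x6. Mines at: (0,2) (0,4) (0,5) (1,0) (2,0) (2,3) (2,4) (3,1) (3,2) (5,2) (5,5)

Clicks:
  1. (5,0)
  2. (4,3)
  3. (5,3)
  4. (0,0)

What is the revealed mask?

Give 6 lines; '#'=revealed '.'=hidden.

Click 1 (5,0) count=0: revealed 4 new [(4,0) (4,1) (5,0) (5,1)] -> total=4
Click 2 (4,3) count=2: revealed 1 new [(4,3)] -> total=5
Click 3 (5,3) count=1: revealed 1 new [(5,3)] -> total=6
Click 4 (0,0) count=1: revealed 1 new [(0,0)] -> total=7

Answer: #.....
......
......
......
##.#..
##.#..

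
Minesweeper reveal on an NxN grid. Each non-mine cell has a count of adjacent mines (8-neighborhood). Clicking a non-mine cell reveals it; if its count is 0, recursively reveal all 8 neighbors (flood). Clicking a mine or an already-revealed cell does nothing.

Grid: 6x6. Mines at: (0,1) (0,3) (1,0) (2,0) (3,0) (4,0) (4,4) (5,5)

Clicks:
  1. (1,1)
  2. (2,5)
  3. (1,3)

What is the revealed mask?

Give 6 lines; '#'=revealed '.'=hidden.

Answer: ....##
.#####
.#####
.#####
.###..
.###..

Derivation:
Click 1 (1,1) count=3: revealed 1 new [(1,1)] -> total=1
Click 2 (2,5) count=0: revealed 22 new [(0,4) (0,5) (1,2) (1,3) (1,4) (1,5) (2,1) (2,2) (2,3) (2,4) (2,5) (3,1) (3,2) (3,3) (3,4) (3,5) (4,1) (4,2) (4,3) (5,1) (5,2) (5,3)] -> total=23
Click 3 (1,3) count=1: revealed 0 new [(none)] -> total=23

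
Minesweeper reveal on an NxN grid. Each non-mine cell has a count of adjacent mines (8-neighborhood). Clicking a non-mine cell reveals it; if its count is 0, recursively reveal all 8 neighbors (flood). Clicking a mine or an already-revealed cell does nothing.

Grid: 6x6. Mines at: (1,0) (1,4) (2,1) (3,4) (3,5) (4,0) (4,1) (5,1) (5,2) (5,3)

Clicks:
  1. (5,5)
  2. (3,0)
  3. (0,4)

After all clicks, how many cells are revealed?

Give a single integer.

Click 1 (5,5) count=0: revealed 4 new [(4,4) (4,5) (5,4) (5,5)] -> total=4
Click 2 (3,0) count=3: revealed 1 new [(3,0)] -> total=5
Click 3 (0,4) count=1: revealed 1 new [(0,4)] -> total=6

Answer: 6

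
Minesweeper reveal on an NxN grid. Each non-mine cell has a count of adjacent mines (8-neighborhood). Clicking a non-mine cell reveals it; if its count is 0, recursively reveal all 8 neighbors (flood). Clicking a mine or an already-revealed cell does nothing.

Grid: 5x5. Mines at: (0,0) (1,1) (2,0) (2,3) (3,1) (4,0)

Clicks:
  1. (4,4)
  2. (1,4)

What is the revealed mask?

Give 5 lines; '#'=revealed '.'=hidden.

Answer: .....
....#
.....
..###
..###

Derivation:
Click 1 (4,4) count=0: revealed 6 new [(3,2) (3,3) (3,4) (4,2) (4,3) (4,4)] -> total=6
Click 2 (1,4) count=1: revealed 1 new [(1,4)] -> total=7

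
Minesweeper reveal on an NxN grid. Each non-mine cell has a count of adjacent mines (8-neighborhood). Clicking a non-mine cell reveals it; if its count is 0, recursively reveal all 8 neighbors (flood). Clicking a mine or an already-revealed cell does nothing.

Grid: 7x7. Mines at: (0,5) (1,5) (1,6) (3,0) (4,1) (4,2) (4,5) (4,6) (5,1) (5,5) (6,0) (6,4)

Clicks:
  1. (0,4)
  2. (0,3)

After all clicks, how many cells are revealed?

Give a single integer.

Answer: 19

Derivation:
Click 1 (0,4) count=2: revealed 1 new [(0,4)] -> total=1
Click 2 (0,3) count=0: revealed 18 new [(0,0) (0,1) (0,2) (0,3) (1,0) (1,1) (1,2) (1,3) (1,4) (2,0) (2,1) (2,2) (2,3) (2,4) (3,1) (3,2) (3,3) (3,4)] -> total=19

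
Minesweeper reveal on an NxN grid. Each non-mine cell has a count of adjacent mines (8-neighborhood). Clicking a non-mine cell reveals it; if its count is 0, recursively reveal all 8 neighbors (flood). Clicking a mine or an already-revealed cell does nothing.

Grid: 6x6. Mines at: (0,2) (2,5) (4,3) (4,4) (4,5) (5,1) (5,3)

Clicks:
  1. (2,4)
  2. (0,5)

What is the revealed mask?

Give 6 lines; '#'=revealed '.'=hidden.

Click 1 (2,4) count=1: revealed 1 new [(2,4)] -> total=1
Click 2 (0,5) count=0: revealed 6 new [(0,3) (0,4) (0,5) (1,3) (1,4) (1,5)] -> total=7

Answer: ...###
...###
....#.
......
......
......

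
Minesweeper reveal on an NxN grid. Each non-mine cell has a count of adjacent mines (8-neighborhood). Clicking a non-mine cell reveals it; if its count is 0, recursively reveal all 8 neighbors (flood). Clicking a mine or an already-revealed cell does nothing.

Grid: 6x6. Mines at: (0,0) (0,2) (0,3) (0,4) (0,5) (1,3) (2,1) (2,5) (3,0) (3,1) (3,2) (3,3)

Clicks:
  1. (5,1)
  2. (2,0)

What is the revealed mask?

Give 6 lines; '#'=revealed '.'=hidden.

Answer: ......
......
#.....
....##
######
######

Derivation:
Click 1 (5,1) count=0: revealed 14 new [(3,4) (3,5) (4,0) (4,1) (4,2) (4,3) (4,4) (4,5) (5,0) (5,1) (5,2) (5,3) (5,4) (5,5)] -> total=14
Click 2 (2,0) count=3: revealed 1 new [(2,0)] -> total=15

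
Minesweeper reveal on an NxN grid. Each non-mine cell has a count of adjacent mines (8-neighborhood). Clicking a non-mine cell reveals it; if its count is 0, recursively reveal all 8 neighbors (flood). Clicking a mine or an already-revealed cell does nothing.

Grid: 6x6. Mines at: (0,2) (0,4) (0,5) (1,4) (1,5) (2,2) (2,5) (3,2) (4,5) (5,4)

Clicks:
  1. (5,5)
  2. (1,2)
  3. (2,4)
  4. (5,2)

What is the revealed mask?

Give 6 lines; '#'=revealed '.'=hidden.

Answer: ##....
###...
##..#.
##....
####..
####.#

Derivation:
Click 1 (5,5) count=2: revealed 1 new [(5,5)] -> total=1
Click 2 (1,2) count=2: revealed 1 new [(1,2)] -> total=2
Click 3 (2,4) count=3: revealed 1 new [(2,4)] -> total=3
Click 4 (5,2) count=0: revealed 16 new [(0,0) (0,1) (1,0) (1,1) (2,0) (2,1) (3,0) (3,1) (4,0) (4,1) (4,2) (4,3) (5,0) (5,1) (5,2) (5,3)] -> total=19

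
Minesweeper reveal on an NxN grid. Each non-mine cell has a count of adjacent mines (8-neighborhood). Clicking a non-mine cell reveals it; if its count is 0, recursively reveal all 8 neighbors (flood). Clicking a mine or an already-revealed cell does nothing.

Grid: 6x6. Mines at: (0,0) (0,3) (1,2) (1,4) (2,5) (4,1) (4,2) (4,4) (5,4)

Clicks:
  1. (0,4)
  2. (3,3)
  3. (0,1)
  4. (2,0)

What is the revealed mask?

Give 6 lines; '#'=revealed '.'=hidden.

Answer: .#..#.
##....
##....
##.#..
......
......

Derivation:
Click 1 (0,4) count=2: revealed 1 new [(0,4)] -> total=1
Click 2 (3,3) count=2: revealed 1 new [(3,3)] -> total=2
Click 3 (0,1) count=2: revealed 1 new [(0,1)] -> total=3
Click 4 (2,0) count=0: revealed 6 new [(1,0) (1,1) (2,0) (2,1) (3,0) (3,1)] -> total=9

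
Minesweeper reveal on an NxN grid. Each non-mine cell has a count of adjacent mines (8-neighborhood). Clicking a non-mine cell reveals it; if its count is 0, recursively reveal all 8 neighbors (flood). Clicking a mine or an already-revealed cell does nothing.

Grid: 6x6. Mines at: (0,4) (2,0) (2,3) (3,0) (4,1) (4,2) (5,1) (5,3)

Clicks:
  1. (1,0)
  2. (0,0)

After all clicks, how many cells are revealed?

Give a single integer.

Answer: 8

Derivation:
Click 1 (1,0) count=1: revealed 1 new [(1,0)] -> total=1
Click 2 (0,0) count=0: revealed 7 new [(0,0) (0,1) (0,2) (0,3) (1,1) (1,2) (1,3)] -> total=8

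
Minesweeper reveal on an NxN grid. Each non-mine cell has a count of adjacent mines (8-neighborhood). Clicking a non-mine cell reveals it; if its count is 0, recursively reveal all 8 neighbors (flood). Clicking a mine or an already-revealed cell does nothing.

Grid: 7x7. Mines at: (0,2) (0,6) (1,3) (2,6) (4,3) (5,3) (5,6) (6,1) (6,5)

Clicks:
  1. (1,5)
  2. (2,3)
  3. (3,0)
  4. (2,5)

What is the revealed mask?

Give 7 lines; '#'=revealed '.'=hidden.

Answer: ##.....
###..#.
####.#.
###....
###....
###....
.......

Derivation:
Click 1 (1,5) count=2: revealed 1 new [(1,5)] -> total=1
Click 2 (2,3) count=1: revealed 1 new [(2,3)] -> total=2
Click 3 (3,0) count=0: revealed 17 new [(0,0) (0,1) (1,0) (1,1) (1,2) (2,0) (2,1) (2,2) (3,0) (3,1) (3,2) (4,0) (4,1) (4,2) (5,0) (5,1) (5,2)] -> total=19
Click 4 (2,5) count=1: revealed 1 new [(2,5)] -> total=20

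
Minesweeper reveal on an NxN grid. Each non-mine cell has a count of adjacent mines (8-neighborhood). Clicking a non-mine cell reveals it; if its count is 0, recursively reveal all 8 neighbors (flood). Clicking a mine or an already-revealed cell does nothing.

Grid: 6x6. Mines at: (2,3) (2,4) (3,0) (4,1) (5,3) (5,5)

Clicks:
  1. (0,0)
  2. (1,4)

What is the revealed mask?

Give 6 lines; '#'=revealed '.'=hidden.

Click 1 (0,0) count=0: revealed 15 new [(0,0) (0,1) (0,2) (0,3) (0,4) (0,5) (1,0) (1,1) (1,2) (1,3) (1,4) (1,5) (2,0) (2,1) (2,2)] -> total=15
Click 2 (1,4) count=2: revealed 0 new [(none)] -> total=15

Answer: ######
######
###...
......
......
......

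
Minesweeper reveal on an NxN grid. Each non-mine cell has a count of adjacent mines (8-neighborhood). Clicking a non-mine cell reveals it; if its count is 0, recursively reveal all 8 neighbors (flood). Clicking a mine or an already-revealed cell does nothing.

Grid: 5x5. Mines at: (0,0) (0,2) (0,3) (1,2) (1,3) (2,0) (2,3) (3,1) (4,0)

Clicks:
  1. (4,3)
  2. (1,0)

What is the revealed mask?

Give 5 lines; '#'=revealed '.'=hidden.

Answer: .....
#....
.....
..###
..###

Derivation:
Click 1 (4,3) count=0: revealed 6 new [(3,2) (3,3) (3,4) (4,2) (4,3) (4,4)] -> total=6
Click 2 (1,0) count=2: revealed 1 new [(1,0)] -> total=7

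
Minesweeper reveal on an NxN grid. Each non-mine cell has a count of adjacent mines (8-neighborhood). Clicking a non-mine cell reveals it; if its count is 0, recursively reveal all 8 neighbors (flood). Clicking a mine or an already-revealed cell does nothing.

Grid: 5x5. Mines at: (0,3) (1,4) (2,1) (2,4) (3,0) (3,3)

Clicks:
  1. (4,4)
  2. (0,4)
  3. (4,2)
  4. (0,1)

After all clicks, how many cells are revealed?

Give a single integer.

Click 1 (4,4) count=1: revealed 1 new [(4,4)] -> total=1
Click 2 (0,4) count=2: revealed 1 new [(0,4)] -> total=2
Click 3 (4,2) count=1: revealed 1 new [(4,2)] -> total=3
Click 4 (0,1) count=0: revealed 6 new [(0,0) (0,1) (0,2) (1,0) (1,1) (1,2)] -> total=9

Answer: 9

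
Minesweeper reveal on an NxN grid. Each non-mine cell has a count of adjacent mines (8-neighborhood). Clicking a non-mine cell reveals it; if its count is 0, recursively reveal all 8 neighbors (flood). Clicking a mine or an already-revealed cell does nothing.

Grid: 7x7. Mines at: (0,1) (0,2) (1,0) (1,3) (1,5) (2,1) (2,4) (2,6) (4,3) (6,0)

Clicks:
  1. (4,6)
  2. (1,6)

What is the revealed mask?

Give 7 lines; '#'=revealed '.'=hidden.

Answer: .......
......#
.......
....###
....###
.######
.######

Derivation:
Click 1 (4,6) count=0: revealed 18 new [(3,4) (3,5) (3,6) (4,4) (4,5) (4,6) (5,1) (5,2) (5,3) (5,4) (5,5) (5,6) (6,1) (6,2) (6,3) (6,4) (6,5) (6,6)] -> total=18
Click 2 (1,6) count=2: revealed 1 new [(1,6)] -> total=19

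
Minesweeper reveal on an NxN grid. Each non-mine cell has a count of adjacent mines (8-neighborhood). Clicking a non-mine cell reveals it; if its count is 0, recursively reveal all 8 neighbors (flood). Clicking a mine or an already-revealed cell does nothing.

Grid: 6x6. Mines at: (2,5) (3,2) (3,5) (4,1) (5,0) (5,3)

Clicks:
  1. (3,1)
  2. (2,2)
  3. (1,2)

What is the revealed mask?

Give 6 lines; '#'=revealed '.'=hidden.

Click 1 (3,1) count=2: revealed 1 new [(3,1)] -> total=1
Click 2 (2,2) count=1: revealed 1 new [(2,2)] -> total=2
Click 3 (1,2) count=0: revealed 17 new [(0,0) (0,1) (0,2) (0,3) (0,4) (0,5) (1,0) (1,1) (1,2) (1,3) (1,4) (1,5) (2,0) (2,1) (2,3) (2,4) (3,0)] -> total=19

Answer: ######
######
#####.
##....
......
......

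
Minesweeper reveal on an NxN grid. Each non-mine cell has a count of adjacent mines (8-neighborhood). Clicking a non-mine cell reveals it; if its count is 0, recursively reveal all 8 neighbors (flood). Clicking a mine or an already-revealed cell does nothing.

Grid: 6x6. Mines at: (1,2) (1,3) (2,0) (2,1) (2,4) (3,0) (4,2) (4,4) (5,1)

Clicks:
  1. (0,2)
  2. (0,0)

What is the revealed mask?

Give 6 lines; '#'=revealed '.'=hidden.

Answer: ###...
##....
......
......
......
......

Derivation:
Click 1 (0,2) count=2: revealed 1 new [(0,2)] -> total=1
Click 2 (0,0) count=0: revealed 4 new [(0,0) (0,1) (1,0) (1,1)] -> total=5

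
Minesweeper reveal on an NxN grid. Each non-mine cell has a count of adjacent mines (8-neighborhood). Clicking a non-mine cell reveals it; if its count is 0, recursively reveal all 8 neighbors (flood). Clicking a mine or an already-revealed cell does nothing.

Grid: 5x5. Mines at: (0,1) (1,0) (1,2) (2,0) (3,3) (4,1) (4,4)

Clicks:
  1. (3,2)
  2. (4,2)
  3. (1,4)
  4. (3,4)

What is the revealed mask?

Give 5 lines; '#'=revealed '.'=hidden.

Click 1 (3,2) count=2: revealed 1 new [(3,2)] -> total=1
Click 2 (4,2) count=2: revealed 1 new [(4,2)] -> total=2
Click 3 (1,4) count=0: revealed 6 new [(0,3) (0,4) (1,3) (1,4) (2,3) (2,4)] -> total=8
Click 4 (3,4) count=2: revealed 1 new [(3,4)] -> total=9

Answer: ...##
...##
...##
..#.#
..#..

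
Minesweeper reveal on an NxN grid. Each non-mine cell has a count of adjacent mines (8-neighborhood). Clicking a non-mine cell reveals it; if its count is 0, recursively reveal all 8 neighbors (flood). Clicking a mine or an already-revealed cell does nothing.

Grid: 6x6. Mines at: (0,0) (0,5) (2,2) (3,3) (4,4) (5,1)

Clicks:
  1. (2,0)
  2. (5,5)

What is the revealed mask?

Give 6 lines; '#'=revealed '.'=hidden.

Click 1 (2,0) count=0: revealed 8 new [(1,0) (1,1) (2,0) (2,1) (3,0) (3,1) (4,0) (4,1)] -> total=8
Click 2 (5,5) count=1: revealed 1 new [(5,5)] -> total=9

Answer: ......
##....
##....
##....
##....
.....#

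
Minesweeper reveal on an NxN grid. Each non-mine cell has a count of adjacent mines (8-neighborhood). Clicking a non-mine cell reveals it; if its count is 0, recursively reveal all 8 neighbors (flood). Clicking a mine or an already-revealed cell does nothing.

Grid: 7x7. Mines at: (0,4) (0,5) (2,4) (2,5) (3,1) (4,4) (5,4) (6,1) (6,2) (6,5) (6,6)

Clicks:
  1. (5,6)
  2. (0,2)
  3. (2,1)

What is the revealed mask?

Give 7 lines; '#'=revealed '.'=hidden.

Click 1 (5,6) count=2: revealed 1 new [(5,6)] -> total=1
Click 2 (0,2) count=0: revealed 12 new [(0,0) (0,1) (0,2) (0,3) (1,0) (1,1) (1,2) (1,3) (2,0) (2,1) (2,2) (2,3)] -> total=13
Click 3 (2,1) count=1: revealed 0 new [(none)] -> total=13

Answer: ####...
####...
####...
.......
.......
......#
.......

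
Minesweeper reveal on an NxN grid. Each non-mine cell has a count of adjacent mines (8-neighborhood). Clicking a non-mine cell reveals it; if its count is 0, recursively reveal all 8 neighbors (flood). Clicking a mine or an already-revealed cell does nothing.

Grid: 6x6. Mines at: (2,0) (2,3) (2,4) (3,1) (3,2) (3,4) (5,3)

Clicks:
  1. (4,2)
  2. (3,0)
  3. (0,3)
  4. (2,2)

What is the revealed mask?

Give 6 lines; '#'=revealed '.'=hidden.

Click 1 (4,2) count=3: revealed 1 new [(4,2)] -> total=1
Click 2 (3,0) count=2: revealed 1 new [(3,0)] -> total=2
Click 3 (0,3) count=0: revealed 12 new [(0,0) (0,1) (0,2) (0,3) (0,4) (0,5) (1,0) (1,1) (1,2) (1,3) (1,4) (1,5)] -> total=14
Click 4 (2,2) count=3: revealed 1 new [(2,2)] -> total=15

Answer: ######
######
..#...
#.....
..#...
......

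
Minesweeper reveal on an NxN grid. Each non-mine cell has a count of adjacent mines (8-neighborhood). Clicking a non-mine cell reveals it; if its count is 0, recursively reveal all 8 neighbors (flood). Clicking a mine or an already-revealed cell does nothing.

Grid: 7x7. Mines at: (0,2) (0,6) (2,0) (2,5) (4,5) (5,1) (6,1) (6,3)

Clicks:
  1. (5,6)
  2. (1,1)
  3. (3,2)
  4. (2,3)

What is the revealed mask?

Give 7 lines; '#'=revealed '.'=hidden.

Answer: .......
.####..
.####..
.####..
.####..
..###.#
.......

Derivation:
Click 1 (5,6) count=1: revealed 1 new [(5,6)] -> total=1
Click 2 (1,1) count=2: revealed 1 new [(1,1)] -> total=2
Click 3 (3,2) count=0: revealed 18 new [(1,2) (1,3) (1,4) (2,1) (2,2) (2,3) (2,4) (3,1) (3,2) (3,3) (3,4) (4,1) (4,2) (4,3) (4,4) (5,2) (5,3) (5,4)] -> total=20
Click 4 (2,3) count=0: revealed 0 new [(none)] -> total=20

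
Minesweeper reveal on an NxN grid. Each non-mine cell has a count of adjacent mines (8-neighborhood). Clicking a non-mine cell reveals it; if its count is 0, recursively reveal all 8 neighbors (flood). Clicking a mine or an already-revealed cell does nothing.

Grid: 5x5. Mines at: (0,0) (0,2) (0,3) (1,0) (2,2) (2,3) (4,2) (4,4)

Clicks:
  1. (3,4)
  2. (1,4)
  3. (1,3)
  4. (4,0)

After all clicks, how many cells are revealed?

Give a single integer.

Click 1 (3,4) count=2: revealed 1 new [(3,4)] -> total=1
Click 2 (1,4) count=2: revealed 1 new [(1,4)] -> total=2
Click 3 (1,3) count=4: revealed 1 new [(1,3)] -> total=3
Click 4 (4,0) count=0: revealed 6 new [(2,0) (2,1) (3,0) (3,1) (4,0) (4,1)] -> total=9

Answer: 9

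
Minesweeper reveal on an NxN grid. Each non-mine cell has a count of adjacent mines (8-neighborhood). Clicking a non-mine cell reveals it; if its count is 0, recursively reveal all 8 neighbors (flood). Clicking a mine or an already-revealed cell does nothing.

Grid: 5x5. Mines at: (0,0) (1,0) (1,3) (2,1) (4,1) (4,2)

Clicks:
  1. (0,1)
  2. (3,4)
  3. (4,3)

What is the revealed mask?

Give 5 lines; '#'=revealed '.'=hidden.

Answer: .#...
.....
...##
...##
...##

Derivation:
Click 1 (0,1) count=2: revealed 1 new [(0,1)] -> total=1
Click 2 (3,4) count=0: revealed 6 new [(2,3) (2,4) (3,3) (3,4) (4,3) (4,4)] -> total=7
Click 3 (4,3) count=1: revealed 0 new [(none)] -> total=7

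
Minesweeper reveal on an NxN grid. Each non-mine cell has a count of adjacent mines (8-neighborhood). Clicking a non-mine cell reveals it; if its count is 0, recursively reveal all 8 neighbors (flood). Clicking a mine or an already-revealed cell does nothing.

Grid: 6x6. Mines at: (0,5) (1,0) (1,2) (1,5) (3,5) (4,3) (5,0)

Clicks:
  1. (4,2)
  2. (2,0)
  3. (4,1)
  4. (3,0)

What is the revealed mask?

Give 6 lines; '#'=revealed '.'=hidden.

Click 1 (4,2) count=1: revealed 1 new [(4,2)] -> total=1
Click 2 (2,0) count=1: revealed 1 new [(2,0)] -> total=2
Click 3 (4,1) count=1: revealed 1 new [(4,1)] -> total=3
Click 4 (3,0) count=0: revealed 6 new [(2,1) (2,2) (3,0) (3,1) (3,2) (4,0)] -> total=9

Answer: ......
......
###...
###...
###...
......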